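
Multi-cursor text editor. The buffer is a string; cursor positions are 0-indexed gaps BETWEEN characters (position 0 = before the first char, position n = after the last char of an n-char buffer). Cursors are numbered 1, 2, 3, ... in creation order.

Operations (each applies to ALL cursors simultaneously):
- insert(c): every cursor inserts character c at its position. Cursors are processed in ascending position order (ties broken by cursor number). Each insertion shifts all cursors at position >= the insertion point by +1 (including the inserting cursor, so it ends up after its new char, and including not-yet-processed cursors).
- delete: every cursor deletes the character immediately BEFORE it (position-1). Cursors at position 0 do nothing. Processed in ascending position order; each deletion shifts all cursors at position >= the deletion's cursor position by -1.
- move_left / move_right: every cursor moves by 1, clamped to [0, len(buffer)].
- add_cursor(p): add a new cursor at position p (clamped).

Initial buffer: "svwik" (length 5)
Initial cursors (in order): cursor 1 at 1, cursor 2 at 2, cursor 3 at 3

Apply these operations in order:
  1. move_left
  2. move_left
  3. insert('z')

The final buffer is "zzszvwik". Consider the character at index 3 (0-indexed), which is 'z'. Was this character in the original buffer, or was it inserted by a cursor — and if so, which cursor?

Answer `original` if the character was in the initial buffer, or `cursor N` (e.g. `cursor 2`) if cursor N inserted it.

Answer: cursor 3

Derivation:
After op 1 (move_left): buffer="svwik" (len 5), cursors c1@0 c2@1 c3@2, authorship .....
After op 2 (move_left): buffer="svwik" (len 5), cursors c1@0 c2@0 c3@1, authorship .....
After op 3 (insert('z')): buffer="zzszvwik" (len 8), cursors c1@2 c2@2 c3@4, authorship 12.3....
Authorship (.=original, N=cursor N): 1 2 . 3 . . . .
Index 3: author = 3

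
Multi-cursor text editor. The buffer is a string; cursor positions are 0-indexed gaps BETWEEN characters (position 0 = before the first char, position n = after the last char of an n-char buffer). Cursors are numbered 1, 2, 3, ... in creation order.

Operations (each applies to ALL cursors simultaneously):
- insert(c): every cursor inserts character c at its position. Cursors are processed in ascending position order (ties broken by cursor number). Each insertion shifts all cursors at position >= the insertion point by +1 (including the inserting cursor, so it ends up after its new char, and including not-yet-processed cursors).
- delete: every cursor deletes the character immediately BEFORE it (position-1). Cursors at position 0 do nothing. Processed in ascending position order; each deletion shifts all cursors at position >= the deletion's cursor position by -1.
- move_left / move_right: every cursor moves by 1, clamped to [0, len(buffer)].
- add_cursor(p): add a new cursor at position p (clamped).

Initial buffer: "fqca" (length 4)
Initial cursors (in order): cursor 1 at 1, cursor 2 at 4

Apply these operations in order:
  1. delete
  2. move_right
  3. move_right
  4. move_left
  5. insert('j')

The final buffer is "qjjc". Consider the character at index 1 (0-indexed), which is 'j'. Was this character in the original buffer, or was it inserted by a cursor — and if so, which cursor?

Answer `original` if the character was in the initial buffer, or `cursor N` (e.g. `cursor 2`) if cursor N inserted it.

Answer: cursor 1

Derivation:
After op 1 (delete): buffer="qc" (len 2), cursors c1@0 c2@2, authorship ..
After op 2 (move_right): buffer="qc" (len 2), cursors c1@1 c2@2, authorship ..
After op 3 (move_right): buffer="qc" (len 2), cursors c1@2 c2@2, authorship ..
After op 4 (move_left): buffer="qc" (len 2), cursors c1@1 c2@1, authorship ..
After op 5 (insert('j')): buffer="qjjc" (len 4), cursors c1@3 c2@3, authorship .12.
Authorship (.=original, N=cursor N): . 1 2 .
Index 1: author = 1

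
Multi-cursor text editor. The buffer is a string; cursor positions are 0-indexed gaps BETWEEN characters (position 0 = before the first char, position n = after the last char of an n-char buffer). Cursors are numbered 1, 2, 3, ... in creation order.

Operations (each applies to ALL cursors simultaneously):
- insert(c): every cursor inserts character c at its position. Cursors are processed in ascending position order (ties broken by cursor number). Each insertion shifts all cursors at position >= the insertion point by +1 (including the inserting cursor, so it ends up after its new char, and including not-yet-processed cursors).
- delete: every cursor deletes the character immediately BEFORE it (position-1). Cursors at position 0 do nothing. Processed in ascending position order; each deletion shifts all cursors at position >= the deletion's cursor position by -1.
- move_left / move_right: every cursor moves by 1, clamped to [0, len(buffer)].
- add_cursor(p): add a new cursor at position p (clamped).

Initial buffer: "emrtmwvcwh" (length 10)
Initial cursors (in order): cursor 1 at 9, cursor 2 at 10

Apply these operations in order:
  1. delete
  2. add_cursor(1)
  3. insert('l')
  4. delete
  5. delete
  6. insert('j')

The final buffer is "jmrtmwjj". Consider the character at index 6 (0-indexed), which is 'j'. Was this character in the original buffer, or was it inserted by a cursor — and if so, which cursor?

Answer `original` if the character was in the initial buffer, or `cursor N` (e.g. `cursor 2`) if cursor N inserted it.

After op 1 (delete): buffer="emrtmwvc" (len 8), cursors c1@8 c2@8, authorship ........
After op 2 (add_cursor(1)): buffer="emrtmwvc" (len 8), cursors c3@1 c1@8 c2@8, authorship ........
After op 3 (insert('l')): buffer="elmrtmwvcll" (len 11), cursors c3@2 c1@11 c2@11, authorship .3.......12
After op 4 (delete): buffer="emrtmwvc" (len 8), cursors c3@1 c1@8 c2@8, authorship ........
After op 5 (delete): buffer="mrtmw" (len 5), cursors c3@0 c1@5 c2@5, authorship .....
After op 6 (insert('j')): buffer="jmrtmwjj" (len 8), cursors c3@1 c1@8 c2@8, authorship 3.....12
Authorship (.=original, N=cursor N): 3 . . . . . 1 2
Index 6: author = 1

Answer: cursor 1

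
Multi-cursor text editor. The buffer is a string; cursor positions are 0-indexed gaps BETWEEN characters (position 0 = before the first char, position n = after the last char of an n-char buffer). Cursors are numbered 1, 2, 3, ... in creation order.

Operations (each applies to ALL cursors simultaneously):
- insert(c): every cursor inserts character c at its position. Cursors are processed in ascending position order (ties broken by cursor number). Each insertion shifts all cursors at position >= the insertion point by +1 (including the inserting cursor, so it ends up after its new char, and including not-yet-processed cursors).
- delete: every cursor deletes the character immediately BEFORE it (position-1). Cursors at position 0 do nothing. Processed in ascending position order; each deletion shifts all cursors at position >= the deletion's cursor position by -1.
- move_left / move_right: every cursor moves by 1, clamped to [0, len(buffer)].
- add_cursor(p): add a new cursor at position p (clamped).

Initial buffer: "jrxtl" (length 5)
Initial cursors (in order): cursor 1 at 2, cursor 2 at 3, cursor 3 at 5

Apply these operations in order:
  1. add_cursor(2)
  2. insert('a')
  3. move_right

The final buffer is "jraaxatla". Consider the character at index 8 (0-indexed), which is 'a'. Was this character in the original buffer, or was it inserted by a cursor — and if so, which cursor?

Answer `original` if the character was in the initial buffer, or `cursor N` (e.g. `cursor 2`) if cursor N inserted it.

After op 1 (add_cursor(2)): buffer="jrxtl" (len 5), cursors c1@2 c4@2 c2@3 c3@5, authorship .....
After op 2 (insert('a')): buffer="jraaxatla" (len 9), cursors c1@4 c4@4 c2@6 c3@9, authorship ..14.2..3
After op 3 (move_right): buffer="jraaxatla" (len 9), cursors c1@5 c4@5 c2@7 c3@9, authorship ..14.2..3
Authorship (.=original, N=cursor N): . . 1 4 . 2 . . 3
Index 8: author = 3

Answer: cursor 3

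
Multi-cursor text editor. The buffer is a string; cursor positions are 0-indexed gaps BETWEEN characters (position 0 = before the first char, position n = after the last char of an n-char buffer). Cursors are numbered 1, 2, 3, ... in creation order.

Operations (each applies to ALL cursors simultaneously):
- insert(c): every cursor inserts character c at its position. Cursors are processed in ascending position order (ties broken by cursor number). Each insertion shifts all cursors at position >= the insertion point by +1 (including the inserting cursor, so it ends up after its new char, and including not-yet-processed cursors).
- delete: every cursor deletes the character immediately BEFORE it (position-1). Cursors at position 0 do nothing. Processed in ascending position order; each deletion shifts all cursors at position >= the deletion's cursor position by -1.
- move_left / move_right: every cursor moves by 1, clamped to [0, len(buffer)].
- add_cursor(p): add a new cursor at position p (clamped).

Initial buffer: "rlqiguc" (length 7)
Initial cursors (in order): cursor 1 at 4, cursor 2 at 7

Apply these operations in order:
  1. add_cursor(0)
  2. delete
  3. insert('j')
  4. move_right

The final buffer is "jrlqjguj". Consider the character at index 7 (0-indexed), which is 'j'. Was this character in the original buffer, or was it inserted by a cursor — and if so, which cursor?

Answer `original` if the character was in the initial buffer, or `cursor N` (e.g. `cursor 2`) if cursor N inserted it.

After op 1 (add_cursor(0)): buffer="rlqiguc" (len 7), cursors c3@0 c1@4 c2@7, authorship .......
After op 2 (delete): buffer="rlqgu" (len 5), cursors c3@0 c1@3 c2@5, authorship .....
After op 3 (insert('j')): buffer="jrlqjguj" (len 8), cursors c3@1 c1@5 c2@8, authorship 3...1..2
After op 4 (move_right): buffer="jrlqjguj" (len 8), cursors c3@2 c1@6 c2@8, authorship 3...1..2
Authorship (.=original, N=cursor N): 3 . . . 1 . . 2
Index 7: author = 2

Answer: cursor 2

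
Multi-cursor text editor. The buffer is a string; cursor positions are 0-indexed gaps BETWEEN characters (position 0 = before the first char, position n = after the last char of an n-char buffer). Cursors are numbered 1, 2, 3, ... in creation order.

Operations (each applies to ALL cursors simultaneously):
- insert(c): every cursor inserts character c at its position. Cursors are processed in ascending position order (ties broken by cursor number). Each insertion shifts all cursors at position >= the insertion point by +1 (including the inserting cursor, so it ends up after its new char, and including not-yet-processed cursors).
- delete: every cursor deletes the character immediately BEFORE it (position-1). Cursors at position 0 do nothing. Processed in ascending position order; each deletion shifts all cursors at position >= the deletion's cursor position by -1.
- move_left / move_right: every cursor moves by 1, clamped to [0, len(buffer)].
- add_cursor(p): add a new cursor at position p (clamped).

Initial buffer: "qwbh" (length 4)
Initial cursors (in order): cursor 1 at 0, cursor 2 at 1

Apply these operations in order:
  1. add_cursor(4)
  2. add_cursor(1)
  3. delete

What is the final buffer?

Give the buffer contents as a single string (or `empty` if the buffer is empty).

Answer: wb

Derivation:
After op 1 (add_cursor(4)): buffer="qwbh" (len 4), cursors c1@0 c2@1 c3@4, authorship ....
After op 2 (add_cursor(1)): buffer="qwbh" (len 4), cursors c1@0 c2@1 c4@1 c3@4, authorship ....
After op 3 (delete): buffer="wb" (len 2), cursors c1@0 c2@0 c4@0 c3@2, authorship ..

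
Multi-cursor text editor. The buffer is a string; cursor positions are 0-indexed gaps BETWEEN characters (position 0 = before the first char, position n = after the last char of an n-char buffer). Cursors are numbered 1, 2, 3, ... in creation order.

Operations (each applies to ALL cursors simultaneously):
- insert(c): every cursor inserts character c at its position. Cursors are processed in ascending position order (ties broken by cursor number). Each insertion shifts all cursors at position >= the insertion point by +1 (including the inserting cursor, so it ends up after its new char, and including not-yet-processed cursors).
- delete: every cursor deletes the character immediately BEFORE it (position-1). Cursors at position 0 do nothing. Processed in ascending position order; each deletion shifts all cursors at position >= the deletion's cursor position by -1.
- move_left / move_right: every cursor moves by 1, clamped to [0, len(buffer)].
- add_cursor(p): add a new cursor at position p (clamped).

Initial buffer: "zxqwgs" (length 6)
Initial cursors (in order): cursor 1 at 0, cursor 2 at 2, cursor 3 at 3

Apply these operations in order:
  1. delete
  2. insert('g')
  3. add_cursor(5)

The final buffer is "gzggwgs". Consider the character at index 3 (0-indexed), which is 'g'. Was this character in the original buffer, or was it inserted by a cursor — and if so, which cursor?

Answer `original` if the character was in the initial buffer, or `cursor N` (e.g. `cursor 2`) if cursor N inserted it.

After op 1 (delete): buffer="zwgs" (len 4), cursors c1@0 c2@1 c3@1, authorship ....
After op 2 (insert('g')): buffer="gzggwgs" (len 7), cursors c1@1 c2@4 c3@4, authorship 1.23...
After op 3 (add_cursor(5)): buffer="gzggwgs" (len 7), cursors c1@1 c2@4 c3@4 c4@5, authorship 1.23...
Authorship (.=original, N=cursor N): 1 . 2 3 . . .
Index 3: author = 3

Answer: cursor 3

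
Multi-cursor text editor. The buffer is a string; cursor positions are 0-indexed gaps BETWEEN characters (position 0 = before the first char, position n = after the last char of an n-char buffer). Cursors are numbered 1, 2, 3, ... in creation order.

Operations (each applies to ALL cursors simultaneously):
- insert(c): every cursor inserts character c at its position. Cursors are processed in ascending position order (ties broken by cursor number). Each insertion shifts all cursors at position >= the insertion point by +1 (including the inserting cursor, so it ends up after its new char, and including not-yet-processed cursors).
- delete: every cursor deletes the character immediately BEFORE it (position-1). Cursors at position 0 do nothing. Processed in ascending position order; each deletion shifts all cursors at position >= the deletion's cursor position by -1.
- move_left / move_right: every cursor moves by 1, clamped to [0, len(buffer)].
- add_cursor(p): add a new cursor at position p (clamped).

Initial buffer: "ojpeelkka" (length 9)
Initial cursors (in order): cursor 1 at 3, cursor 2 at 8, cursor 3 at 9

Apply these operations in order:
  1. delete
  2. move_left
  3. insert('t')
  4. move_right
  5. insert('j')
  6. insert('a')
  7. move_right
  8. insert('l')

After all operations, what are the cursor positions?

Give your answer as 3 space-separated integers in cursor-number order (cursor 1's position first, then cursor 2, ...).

Answer: 7 18 18

Derivation:
After op 1 (delete): buffer="ojeelk" (len 6), cursors c1@2 c2@6 c3@6, authorship ......
After op 2 (move_left): buffer="ojeelk" (len 6), cursors c1@1 c2@5 c3@5, authorship ......
After op 3 (insert('t')): buffer="otjeelttk" (len 9), cursors c1@2 c2@8 c3@8, authorship .1....23.
After op 4 (move_right): buffer="otjeelttk" (len 9), cursors c1@3 c2@9 c3@9, authorship .1....23.
After op 5 (insert('j')): buffer="otjjeelttkjj" (len 12), cursors c1@4 c2@12 c3@12, authorship .1.1...23.23
After op 6 (insert('a')): buffer="otjjaeelttkjjaa" (len 15), cursors c1@5 c2@15 c3@15, authorship .1.11...23.2323
After op 7 (move_right): buffer="otjjaeelttkjjaa" (len 15), cursors c1@6 c2@15 c3@15, authorship .1.11...23.2323
After op 8 (insert('l')): buffer="otjjaelelttkjjaall" (len 18), cursors c1@7 c2@18 c3@18, authorship .1.11.1..23.232323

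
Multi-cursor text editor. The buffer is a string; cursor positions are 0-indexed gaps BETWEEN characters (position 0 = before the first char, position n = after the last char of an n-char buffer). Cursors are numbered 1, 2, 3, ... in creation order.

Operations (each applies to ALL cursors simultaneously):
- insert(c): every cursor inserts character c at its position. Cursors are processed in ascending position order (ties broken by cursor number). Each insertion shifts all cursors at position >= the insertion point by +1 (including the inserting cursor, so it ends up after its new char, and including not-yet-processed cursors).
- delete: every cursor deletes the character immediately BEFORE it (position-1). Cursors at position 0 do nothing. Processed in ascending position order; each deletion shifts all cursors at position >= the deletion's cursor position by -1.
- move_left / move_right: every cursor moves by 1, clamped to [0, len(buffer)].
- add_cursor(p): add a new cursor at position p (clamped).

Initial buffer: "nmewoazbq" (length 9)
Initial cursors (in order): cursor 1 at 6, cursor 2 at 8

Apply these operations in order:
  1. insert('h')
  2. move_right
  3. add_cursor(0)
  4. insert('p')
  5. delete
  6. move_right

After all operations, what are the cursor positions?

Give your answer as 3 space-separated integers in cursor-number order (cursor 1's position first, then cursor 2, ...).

After op 1 (insert('h')): buffer="nmewoahzbhq" (len 11), cursors c1@7 c2@10, authorship ......1..2.
After op 2 (move_right): buffer="nmewoahzbhq" (len 11), cursors c1@8 c2@11, authorship ......1..2.
After op 3 (add_cursor(0)): buffer="nmewoahzbhq" (len 11), cursors c3@0 c1@8 c2@11, authorship ......1..2.
After op 4 (insert('p')): buffer="pnmewoahzpbhqp" (len 14), cursors c3@1 c1@10 c2@14, authorship 3......1.1.2.2
After op 5 (delete): buffer="nmewoahzbhq" (len 11), cursors c3@0 c1@8 c2@11, authorship ......1..2.
After op 6 (move_right): buffer="nmewoahzbhq" (len 11), cursors c3@1 c1@9 c2@11, authorship ......1..2.

Answer: 9 11 1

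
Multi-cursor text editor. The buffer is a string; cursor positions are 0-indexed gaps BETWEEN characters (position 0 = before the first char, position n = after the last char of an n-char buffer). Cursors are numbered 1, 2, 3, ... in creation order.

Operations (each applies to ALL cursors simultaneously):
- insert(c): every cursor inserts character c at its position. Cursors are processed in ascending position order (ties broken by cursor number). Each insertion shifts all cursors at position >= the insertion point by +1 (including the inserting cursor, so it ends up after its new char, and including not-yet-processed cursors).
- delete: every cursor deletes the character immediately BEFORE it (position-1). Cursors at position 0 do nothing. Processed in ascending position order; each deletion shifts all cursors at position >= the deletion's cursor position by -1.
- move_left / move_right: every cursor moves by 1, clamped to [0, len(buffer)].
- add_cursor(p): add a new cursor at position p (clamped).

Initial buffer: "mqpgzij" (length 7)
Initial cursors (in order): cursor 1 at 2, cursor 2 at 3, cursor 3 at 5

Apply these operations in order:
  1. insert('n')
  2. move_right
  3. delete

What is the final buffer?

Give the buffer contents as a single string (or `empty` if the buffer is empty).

Answer: mqnnznj

Derivation:
After op 1 (insert('n')): buffer="mqnpngznij" (len 10), cursors c1@3 c2@5 c3@8, authorship ..1.2..3..
After op 2 (move_right): buffer="mqnpngznij" (len 10), cursors c1@4 c2@6 c3@9, authorship ..1.2..3..
After op 3 (delete): buffer="mqnnznj" (len 7), cursors c1@3 c2@4 c3@6, authorship ..12.3.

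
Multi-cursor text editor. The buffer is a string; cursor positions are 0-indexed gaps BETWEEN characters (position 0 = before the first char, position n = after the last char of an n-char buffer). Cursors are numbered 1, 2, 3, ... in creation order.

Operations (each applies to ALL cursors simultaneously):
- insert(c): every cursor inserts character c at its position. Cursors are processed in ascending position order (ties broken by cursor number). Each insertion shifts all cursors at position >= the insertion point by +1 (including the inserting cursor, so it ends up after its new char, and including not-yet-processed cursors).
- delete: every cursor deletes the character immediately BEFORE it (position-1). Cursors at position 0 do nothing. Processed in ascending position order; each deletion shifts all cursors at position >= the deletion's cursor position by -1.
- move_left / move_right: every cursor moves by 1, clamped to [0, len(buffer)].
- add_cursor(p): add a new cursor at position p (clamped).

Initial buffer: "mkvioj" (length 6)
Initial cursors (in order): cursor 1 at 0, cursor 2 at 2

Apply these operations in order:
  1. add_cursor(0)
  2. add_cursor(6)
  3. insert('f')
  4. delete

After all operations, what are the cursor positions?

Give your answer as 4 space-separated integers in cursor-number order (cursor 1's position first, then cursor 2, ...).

After op 1 (add_cursor(0)): buffer="mkvioj" (len 6), cursors c1@0 c3@0 c2@2, authorship ......
After op 2 (add_cursor(6)): buffer="mkvioj" (len 6), cursors c1@0 c3@0 c2@2 c4@6, authorship ......
After op 3 (insert('f')): buffer="ffmkfviojf" (len 10), cursors c1@2 c3@2 c2@5 c4@10, authorship 13..2....4
After op 4 (delete): buffer="mkvioj" (len 6), cursors c1@0 c3@0 c2@2 c4@6, authorship ......

Answer: 0 2 0 6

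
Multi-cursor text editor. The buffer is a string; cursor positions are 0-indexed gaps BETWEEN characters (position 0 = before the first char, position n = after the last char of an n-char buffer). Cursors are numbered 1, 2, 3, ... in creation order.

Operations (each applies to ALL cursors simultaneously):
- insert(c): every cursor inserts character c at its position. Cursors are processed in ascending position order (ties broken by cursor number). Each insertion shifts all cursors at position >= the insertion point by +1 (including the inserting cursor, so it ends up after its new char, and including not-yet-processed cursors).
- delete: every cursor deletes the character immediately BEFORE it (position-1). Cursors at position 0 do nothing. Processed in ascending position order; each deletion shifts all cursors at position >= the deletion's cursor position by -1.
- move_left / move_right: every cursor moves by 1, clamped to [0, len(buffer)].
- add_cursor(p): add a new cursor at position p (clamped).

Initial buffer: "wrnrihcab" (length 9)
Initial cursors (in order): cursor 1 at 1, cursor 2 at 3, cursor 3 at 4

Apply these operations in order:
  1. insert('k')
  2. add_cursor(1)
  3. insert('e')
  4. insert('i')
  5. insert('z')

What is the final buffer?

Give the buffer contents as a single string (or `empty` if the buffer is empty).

After op 1 (insert('k')): buffer="wkrnkrkihcab" (len 12), cursors c1@2 c2@5 c3@7, authorship .1..2.3.....
After op 2 (add_cursor(1)): buffer="wkrnkrkihcab" (len 12), cursors c4@1 c1@2 c2@5 c3@7, authorship .1..2.3.....
After op 3 (insert('e')): buffer="wekernkerkeihcab" (len 16), cursors c4@2 c1@4 c2@8 c3@11, authorship .411..22.33.....
After op 4 (insert('i')): buffer="weikeirnkeirkeiihcab" (len 20), cursors c4@3 c1@6 c2@11 c3@15, authorship .44111..222.333.....
After op 5 (insert('z')): buffer="weizkeizrnkeizrkeizihcab" (len 24), cursors c4@4 c1@8 c2@14 c3@19, authorship .4441111..2222.3333.....

Answer: weizkeizrnkeizrkeizihcab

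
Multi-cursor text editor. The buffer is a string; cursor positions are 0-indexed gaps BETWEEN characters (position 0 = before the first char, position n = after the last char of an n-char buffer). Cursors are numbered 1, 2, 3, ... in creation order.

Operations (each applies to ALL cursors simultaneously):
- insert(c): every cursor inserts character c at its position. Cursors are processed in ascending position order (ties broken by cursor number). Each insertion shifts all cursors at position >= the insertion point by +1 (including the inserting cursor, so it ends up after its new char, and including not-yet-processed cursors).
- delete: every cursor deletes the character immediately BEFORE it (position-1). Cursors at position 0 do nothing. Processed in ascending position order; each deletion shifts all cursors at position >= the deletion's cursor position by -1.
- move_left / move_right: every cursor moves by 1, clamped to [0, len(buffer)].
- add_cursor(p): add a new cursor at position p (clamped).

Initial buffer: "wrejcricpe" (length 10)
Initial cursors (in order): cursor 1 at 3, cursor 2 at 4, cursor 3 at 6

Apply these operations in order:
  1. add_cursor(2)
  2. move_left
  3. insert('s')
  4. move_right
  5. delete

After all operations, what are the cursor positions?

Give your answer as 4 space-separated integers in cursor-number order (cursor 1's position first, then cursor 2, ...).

Answer: 3 4 6 2

Derivation:
After op 1 (add_cursor(2)): buffer="wrejcricpe" (len 10), cursors c4@2 c1@3 c2@4 c3@6, authorship ..........
After op 2 (move_left): buffer="wrejcricpe" (len 10), cursors c4@1 c1@2 c2@3 c3@5, authorship ..........
After op 3 (insert('s')): buffer="wsrsesjcsricpe" (len 14), cursors c4@2 c1@4 c2@6 c3@9, authorship .4.1.2..3.....
After op 4 (move_right): buffer="wsrsesjcsricpe" (len 14), cursors c4@3 c1@5 c2@7 c3@10, authorship .4.1.2..3.....
After op 5 (delete): buffer="wssscsicpe" (len 10), cursors c4@2 c1@3 c2@4 c3@6, authorship .412.3....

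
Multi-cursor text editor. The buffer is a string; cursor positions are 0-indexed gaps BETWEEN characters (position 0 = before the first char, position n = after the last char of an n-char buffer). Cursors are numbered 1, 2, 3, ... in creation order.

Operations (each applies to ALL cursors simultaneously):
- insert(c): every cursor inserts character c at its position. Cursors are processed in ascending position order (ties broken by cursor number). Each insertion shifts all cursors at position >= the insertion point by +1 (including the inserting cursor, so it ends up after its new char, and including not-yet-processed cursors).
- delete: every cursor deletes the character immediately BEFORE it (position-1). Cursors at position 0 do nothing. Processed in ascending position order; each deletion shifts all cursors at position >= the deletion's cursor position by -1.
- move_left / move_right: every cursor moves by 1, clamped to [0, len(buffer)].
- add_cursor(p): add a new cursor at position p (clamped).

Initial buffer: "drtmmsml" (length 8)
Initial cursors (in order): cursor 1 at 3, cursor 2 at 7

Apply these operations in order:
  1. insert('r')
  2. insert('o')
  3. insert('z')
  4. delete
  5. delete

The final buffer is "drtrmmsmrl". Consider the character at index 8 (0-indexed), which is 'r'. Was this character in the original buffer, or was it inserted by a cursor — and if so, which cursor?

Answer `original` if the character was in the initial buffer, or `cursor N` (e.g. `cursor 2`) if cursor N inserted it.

After op 1 (insert('r')): buffer="drtrmmsmrl" (len 10), cursors c1@4 c2@9, authorship ...1....2.
After op 2 (insert('o')): buffer="drtrommsmrol" (len 12), cursors c1@5 c2@11, authorship ...11....22.
After op 3 (insert('z')): buffer="drtrozmmsmrozl" (len 14), cursors c1@6 c2@13, authorship ...111....222.
After op 4 (delete): buffer="drtrommsmrol" (len 12), cursors c1@5 c2@11, authorship ...11....22.
After op 5 (delete): buffer="drtrmmsmrl" (len 10), cursors c1@4 c2@9, authorship ...1....2.
Authorship (.=original, N=cursor N): . . . 1 . . . . 2 .
Index 8: author = 2

Answer: cursor 2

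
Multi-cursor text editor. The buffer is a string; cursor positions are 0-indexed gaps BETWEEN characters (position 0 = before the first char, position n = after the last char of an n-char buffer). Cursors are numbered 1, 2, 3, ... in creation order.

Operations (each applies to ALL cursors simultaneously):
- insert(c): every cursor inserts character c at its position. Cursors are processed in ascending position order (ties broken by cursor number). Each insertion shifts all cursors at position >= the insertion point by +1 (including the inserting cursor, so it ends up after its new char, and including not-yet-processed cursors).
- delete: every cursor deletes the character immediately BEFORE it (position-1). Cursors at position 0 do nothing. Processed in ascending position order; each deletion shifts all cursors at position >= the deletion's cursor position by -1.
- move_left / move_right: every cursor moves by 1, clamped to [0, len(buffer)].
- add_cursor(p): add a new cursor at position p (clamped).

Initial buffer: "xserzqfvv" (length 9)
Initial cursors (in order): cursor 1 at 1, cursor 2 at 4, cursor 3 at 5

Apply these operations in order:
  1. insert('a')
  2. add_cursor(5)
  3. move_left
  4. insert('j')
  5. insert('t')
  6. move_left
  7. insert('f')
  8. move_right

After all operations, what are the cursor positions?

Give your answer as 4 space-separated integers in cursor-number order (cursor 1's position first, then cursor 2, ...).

After op 1 (insert('a')): buffer="xaserazaqfvv" (len 12), cursors c1@2 c2@6 c3@8, authorship .1...2.3....
After op 2 (add_cursor(5)): buffer="xaserazaqfvv" (len 12), cursors c1@2 c4@5 c2@6 c3@8, authorship .1...2.3....
After op 3 (move_left): buffer="xaserazaqfvv" (len 12), cursors c1@1 c4@4 c2@5 c3@7, authorship .1...2.3....
After op 4 (insert('j')): buffer="xjasejrjazjaqfvv" (len 16), cursors c1@2 c4@6 c2@8 c3@11, authorship .11..4.22.33....
After op 5 (insert('t')): buffer="xjtasejtrjtazjtaqfvv" (len 20), cursors c1@3 c4@8 c2@11 c3@15, authorship .111..44.222.333....
After op 6 (move_left): buffer="xjtasejtrjtazjtaqfvv" (len 20), cursors c1@2 c4@7 c2@10 c3@14, authorship .111..44.222.333....
After op 7 (insert('f')): buffer="xjftasejftrjftazjftaqfvv" (len 24), cursors c1@3 c4@9 c2@13 c3@18, authorship .1111..444.2222.3333....
After op 8 (move_right): buffer="xjftasejftrjftazjftaqfvv" (len 24), cursors c1@4 c4@10 c2@14 c3@19, authorship .1111..444.2222.3333....

Answer: 4 14 19 10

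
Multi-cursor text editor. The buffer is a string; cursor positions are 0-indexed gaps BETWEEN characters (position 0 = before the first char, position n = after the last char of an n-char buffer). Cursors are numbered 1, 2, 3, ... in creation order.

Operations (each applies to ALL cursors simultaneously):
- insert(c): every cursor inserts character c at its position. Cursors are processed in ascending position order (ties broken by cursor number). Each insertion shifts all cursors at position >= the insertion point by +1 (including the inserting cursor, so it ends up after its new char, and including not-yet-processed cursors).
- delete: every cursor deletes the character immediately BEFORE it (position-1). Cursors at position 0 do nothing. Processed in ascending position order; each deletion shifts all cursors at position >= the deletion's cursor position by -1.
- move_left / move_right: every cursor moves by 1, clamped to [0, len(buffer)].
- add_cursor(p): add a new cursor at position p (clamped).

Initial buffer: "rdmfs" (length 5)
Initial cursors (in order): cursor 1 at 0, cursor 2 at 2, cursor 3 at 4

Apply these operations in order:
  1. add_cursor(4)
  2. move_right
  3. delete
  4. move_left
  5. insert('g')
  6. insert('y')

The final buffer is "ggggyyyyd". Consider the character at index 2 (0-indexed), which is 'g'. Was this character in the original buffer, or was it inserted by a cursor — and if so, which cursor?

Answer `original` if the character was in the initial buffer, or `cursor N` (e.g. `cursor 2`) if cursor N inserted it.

After op 1 (add_cursor(4)): buffer="rdmfs" (len 5), cursors c1@0 c2@2 c3@4 c4@4, authorship .....
After op 2 (move_right): buffer="rdmfs" (len 5), cursors c1@1 c2@3 c3@5 c4@5, authorship .....
After op 3 (delete): buffer="d" (len 1), cursors c1@0 c2@1 c3@1 c4@1, authorship .
After op 4 (move_left): buffer="d" (len 1), cursors c1@0 c2@0 c3@0 c4@0, authorship .
After op 5 (insert('g')): buffer="ggggd" (len 5), cursors c1@4 c2@4 c3@4 c4@4, authorship 1234.
After op 6 (insert('y')): buffer="ggggyyyyd" (len 9), cursors c1@8 c2@8 c3@8 c4@8, authorship 12341234.
Authorship (.=original, N=cursor N): 1 2 3 4 1 2 3 4 .
Index 2: author = 3

Answer: cursor 3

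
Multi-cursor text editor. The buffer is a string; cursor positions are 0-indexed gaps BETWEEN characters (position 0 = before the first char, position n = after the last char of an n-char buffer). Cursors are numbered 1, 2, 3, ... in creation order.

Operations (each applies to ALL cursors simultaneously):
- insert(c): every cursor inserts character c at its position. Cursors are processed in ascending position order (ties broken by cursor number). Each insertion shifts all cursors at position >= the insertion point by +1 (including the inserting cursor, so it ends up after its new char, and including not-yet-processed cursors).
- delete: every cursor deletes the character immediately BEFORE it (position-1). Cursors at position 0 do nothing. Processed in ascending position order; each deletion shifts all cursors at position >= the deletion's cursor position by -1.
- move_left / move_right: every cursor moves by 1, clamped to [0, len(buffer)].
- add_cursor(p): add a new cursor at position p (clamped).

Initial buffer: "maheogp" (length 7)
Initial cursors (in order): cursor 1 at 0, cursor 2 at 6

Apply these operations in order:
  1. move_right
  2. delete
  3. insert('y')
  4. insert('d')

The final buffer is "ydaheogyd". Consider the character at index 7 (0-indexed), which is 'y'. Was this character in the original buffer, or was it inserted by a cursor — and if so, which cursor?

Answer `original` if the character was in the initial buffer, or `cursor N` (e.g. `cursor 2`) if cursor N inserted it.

Answer: cursor 2

Derivation:
After op 1 (move_right): buffer="maheogp" (len 7), cursors c1@1 c2@7, authorship .......
After op 2 (delete): buffer="aheog" (len 5), cursors c1@0 c2@5, authorship .....
After op 3 (insert('y')): buffer="yaheogy" (len 7), cursors c1@1 c2@7, authorship 1.....2
After op 4 (insert('d')): buffer="ydaheogyd" (len 9), cursors c1@2 c2@9, authorship 11.....22
Authorship (.=original, N=cursor N): 1 1 . . . . . 2 2
Index 7: author = 2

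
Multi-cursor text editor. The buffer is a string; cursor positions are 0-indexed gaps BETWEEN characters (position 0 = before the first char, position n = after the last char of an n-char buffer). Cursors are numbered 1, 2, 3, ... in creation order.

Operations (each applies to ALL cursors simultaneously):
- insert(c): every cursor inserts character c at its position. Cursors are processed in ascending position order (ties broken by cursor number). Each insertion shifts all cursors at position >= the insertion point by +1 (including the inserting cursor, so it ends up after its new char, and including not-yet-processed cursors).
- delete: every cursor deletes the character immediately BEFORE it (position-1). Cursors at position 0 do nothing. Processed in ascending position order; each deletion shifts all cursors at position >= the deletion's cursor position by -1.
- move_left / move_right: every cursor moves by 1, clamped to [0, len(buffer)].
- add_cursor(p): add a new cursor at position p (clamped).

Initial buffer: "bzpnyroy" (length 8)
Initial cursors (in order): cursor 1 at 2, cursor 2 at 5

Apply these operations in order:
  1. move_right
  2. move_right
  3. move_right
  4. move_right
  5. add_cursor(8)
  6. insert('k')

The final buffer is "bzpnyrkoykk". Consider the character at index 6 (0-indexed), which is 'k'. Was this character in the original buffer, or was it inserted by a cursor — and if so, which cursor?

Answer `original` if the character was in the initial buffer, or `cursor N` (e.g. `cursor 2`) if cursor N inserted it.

After op 1 (move_right): buffer="bzpnyroy" (len 8), cursors c1@3 c2@6, authorship ........
After op 2 (move_right): buffer="bzpnyroy" (len 8), cursors c1@4 c2@7, authorship ........
After op 3 (move_right): buffer="bzpnyroy" (len 8), cursors c1@5 c2@8, authorship ........
After op 4 (move_right): buffer="bzpnyroy" (len 8), cursors c1@6 c2@8, authorship ........
After op 5 (add_cursor(8)): buffer="bzpnyroy" (len 8), cursors c1@6 c2@8 c3@8, authorship ........
After op 6 (insert('k')): buffer="bzpnyrkoykk" (len 11), cursors c1@7 c2@11 c3@11, authorship ......1..23
Authorship (.=original, N=cursor N): . . . . . . 1 . . 2 3
Index 6: author = 1

Answer: cursor 1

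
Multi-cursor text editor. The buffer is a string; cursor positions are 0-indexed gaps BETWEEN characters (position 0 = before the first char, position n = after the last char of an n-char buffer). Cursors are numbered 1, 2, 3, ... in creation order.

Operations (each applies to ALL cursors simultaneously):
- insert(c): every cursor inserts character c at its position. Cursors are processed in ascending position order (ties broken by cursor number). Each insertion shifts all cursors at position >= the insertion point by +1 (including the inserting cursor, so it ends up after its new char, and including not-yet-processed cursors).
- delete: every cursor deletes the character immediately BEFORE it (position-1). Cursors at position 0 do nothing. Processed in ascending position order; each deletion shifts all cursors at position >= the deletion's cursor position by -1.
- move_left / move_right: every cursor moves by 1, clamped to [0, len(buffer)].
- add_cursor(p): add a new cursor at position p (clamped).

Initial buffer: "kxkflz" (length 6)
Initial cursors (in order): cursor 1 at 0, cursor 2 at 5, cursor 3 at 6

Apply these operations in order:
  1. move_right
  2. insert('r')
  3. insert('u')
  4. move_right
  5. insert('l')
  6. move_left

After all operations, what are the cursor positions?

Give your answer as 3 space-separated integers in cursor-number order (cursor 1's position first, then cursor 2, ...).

After op 1 (move_right): buffer="kxkflz" (len 6), cursors c1@1 c2@6 c3@6, authorship ......
After op 2 (insert('r')): buffer="krxkflzrr" (len 9), cursors c1@2 c2@9 c3@9, authorship .1.....23
After op 3 (insert('u')): buffer="kruxkflzrruu" (len 12), cursors c1@3 c2@12 c3@12, authorship .11.....2323
After op 4 (move_right): buffer="kruxkflzrruu" (len 12), cursors c1@4 c2@12 c3@12, authorship .11.....2323
After op 5 (insert('l')): buffer="kruxlkflzrruull" (len 15), cursors c1@5 c2@15 c3@15, authorship .11.1....232323
After op 6 (move_left): buffer="kruxlkflzrruull" (len 15), cursors c1@4 c2@14 c3@14, authorship .11.1....232323

Answer: 4 14 14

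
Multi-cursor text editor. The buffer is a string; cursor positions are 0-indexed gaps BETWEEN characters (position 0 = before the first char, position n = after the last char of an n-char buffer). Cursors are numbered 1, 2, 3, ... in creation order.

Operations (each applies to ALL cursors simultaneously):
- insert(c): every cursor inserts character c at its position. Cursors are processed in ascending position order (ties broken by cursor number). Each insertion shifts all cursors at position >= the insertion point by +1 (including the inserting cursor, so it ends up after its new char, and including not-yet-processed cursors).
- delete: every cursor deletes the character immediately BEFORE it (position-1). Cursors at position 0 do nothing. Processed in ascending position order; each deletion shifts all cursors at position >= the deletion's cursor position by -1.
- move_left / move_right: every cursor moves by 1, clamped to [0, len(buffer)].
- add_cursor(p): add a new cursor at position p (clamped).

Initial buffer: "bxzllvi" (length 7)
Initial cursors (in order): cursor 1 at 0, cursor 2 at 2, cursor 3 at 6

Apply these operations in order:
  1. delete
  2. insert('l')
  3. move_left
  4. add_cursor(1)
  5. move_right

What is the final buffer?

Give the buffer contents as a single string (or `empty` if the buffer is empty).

Answer: lblzllli

Derivation:
After op 1 (delete): buffer="bzlli" (len 5), cursors c1@0 c2@1 c3@4, authorship .....
After op 2 (insert('l')): buffer="lblzllli" (len 8), cursors c1@1 c2@3 c3@7, authorship 1.2...3.
After op 3 (move_left): buffer="lblzllli" (len 8), cursors c1@0 c2@2 c3@6, authorship 1.2...3.
After op 4 (add_cursor(1)): buffer="lblzllli" (len 8), cursors c1@0 c4@1 c2@2 c3@6, authorship 1.2...3.
After op 5 (move_right): buffer="lblzllli" (len 8), cursors c1@1 c4@2 c2@3 c3@7, authorship 1.2...3.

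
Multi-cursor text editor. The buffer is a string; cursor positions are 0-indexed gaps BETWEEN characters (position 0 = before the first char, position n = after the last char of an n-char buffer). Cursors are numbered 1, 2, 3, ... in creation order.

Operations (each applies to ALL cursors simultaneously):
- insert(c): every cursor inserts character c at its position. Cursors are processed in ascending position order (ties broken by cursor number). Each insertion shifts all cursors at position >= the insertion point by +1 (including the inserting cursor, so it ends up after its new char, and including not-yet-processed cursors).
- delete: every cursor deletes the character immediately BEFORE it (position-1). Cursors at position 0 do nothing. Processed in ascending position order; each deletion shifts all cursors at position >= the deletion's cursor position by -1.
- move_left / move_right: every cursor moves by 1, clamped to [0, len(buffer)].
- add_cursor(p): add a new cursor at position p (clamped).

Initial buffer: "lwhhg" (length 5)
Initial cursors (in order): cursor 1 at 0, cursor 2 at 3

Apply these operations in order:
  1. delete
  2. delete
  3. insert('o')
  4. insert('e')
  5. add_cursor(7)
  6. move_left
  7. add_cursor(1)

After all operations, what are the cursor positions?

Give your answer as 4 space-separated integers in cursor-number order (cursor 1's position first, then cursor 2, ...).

After op 1 (delete): buffer="lwhg" (len 4), cursors c1@0 c2@2, authorship ....
After op 2 (delete): buffer="lhg" (len 3), cursors c1@0 c2@1, authorship ...
After op 3 (insert('o')): buffer="olohg" (len 5), cursors c1@1 c2@3, authorship 1.2..
After op 4 (insert('e')): buffer="oeloehg" (len 7), cursors c1@2 c2@5, authorship 11.22..
After op 5 (add_cursor(7)): buffer="oeloehg" (len 7), cursors c1@2 c2@5 c3@7, authorship 11.22..
After op 6 (move_left): buffer="oeloehg" (len 7), cursors c1@1 c2@4 c3@6, authorship 11.22..
After op 7 (add_cursor(1)): buffer="oeloehg" (len 7), cursors c1@1 c4@1 c2@4 c3@6, authorship 11.22..

Answer: 1 4 6 1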